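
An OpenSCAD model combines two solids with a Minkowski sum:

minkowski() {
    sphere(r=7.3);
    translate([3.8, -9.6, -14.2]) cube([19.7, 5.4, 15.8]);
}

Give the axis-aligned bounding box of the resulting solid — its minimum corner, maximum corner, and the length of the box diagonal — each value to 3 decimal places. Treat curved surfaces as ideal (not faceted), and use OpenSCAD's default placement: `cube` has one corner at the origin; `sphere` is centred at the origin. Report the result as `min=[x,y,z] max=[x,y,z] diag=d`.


min=[-3.500,-16.900,-21.500] max=[30.800,3.100,8.900] diag=50.006

A = translate([3.8, -9.6, -14.2]) cube([19.7, 5.4, 15.8]) → bbox [3.8,-9.6,-14.2] .. [23.5,-4.2,1.6]
B = sphere(r=7.3) → bbox [-7.3,-7.3,-7.3] .. [7.3,7.3,7.3]
lo = A.lo+B.lo = [3.8-7.3, -9.6-7.3, -14.2-7.3] = [-3.500,-16.900,-21.500]
hi = A.hi+B.hi = [23.5+7.3, -4.2+7.3, 1.6+7.3] = [30.800,3.100,8.900]
diag = √(34.3²+20²+30.4²) = √2500.65 = 50.006


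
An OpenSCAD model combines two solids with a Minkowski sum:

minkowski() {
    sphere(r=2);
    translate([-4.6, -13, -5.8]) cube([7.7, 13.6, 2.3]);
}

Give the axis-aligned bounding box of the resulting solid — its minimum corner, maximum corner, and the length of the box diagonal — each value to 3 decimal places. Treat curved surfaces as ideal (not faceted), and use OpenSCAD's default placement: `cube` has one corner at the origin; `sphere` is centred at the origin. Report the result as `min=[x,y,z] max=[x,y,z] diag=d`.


min=[-6.600,-15.000,-7.800] max=[5.100,2.600,-1.500] diag=22.053

A = translate([-4.6, -13, -5.8]) cube([7.7, 13.6, 2.3]) → bbox [-4.6,-13,-5.8] .. [3.1,0.6,-3.5]
B = sphere(r=2) → bbox [-2,-2,-2] .. [2,2,2]
lo = A.lo+B.lo = [-4.6-2, -13-2, -5.8-2] = [-6.600,-15.000,-7.800]
hi = A.hi+B.hi = [3.1+2, 0.6+2, -3.5+2] = [5.100,2.600,-1.500]
diag = √(11.7²+17.6²+6.3²) = √486.34 = 22.053


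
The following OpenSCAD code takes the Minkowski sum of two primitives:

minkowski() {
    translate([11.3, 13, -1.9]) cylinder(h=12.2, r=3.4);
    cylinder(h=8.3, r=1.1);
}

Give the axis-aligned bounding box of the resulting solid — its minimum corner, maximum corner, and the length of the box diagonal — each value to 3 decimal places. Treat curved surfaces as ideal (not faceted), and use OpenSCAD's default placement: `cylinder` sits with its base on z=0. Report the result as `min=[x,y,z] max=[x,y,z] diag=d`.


min=[6.800,8.500,-1.900] max=[15.800,17.500,18.600] diag=24.130

A = translate([11.3, 13, -1.9]) cylinder(h=12.2, r=3.4) → bbox [7.9,9.6,-1.9] .. [14.7,16.4,10.3]
B = cylinder(h=8.3, r=1.1) → bbox [-1.1,-1.1,0] .. [1.1,1.1,8.3]
lo = A.lo+B.lo = [7.9-1.1, 9.6-1.1, -1.9+0] = [6.800,8.500,-1.900]
hi = A.hi+B.hi = [14.7+1.1, 16.4+1.1, 10.3+8.3] = [15.800,17.500,18.600]
diag = √(9²+9²+20.5²) = √582.25 = 24.130


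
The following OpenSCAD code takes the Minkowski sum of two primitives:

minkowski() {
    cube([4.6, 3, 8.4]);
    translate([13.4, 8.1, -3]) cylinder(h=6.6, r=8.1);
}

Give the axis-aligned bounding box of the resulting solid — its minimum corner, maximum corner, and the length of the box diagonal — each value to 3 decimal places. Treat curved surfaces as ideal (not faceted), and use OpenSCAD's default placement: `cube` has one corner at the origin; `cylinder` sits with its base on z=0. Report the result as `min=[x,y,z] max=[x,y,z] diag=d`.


min=[5.300,0.000,-3.000] max=[26.100,19.200,12.000] diag=32.036

A = translate([13.4, 8.1, -3]) cylinder(h=6.6, r=8.1) → bbox [5.3,0,-3] .. [21.5,16.2,3.6]
B = cube([4.6, 3, 8.4]) → bbox [0,0,0] .. [4.6,3,8.4]
lo = A.lo+B.lo = [5.3+0, 0+0, -3+0] = [5.300,0.000,-3.000]
hi = A.hi+B.hi = [21.5+4.6, 16.2+3, 3.6+8.4] = [26.100,19.200,12.000]
diag = √(20.8²+19.2²+15²) = √1026.28 = 32.036


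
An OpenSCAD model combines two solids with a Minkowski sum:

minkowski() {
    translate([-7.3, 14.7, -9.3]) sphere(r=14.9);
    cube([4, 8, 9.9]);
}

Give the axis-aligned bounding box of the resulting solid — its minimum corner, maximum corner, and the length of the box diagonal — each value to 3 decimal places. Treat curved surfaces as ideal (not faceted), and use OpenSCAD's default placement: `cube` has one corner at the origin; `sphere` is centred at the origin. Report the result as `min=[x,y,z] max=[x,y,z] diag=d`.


min=[-22.200,-0.200,-24.200] max=[11.600,37.600,15.500] diag=64.400

A = translate([-7.3, 14.7, -9.3]) sphere(r=14.9) → bbox [-22.2,-0.2,-24.2] .. [7.6,29.6,5.6]
B = cube([4, 8, 9.9]) → bbox [0,0,0] .. [4,8,9.9]
lo = A.lo+B.lo = [-22.2+0, -0.2+0, -24.2+0] = [-22.200,-0.200,-24.200]
hi = A.hi+B.hi = [7.6+4, 29.6+8, 5.6+9.9] = [11.600,37.600,15.500]
diag = √(33.8²+37.8²+39.7²) = √4147.37 = 64.400


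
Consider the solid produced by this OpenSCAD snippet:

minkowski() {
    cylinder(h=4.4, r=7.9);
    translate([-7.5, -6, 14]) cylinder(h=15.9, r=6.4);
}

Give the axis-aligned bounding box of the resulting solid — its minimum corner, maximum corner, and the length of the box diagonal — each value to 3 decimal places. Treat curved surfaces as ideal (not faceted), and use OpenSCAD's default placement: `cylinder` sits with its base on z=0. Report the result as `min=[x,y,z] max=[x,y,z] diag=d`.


min=[-21.800,-20.300,14.000] max=[6.800,8.300,34.300] diag=45.255

A = translate([-7.5, -6, 14]) cylinder(h=15.9, r=6.4) → bbox [-13.9,-12.4,14] .. [-1.1,0.4,29.9]
B = cylinder(h=4.4, r=7.9) → bbox [-7.9,-7.9,0] .. [7.9,7.9,4.4]
lo = A.lo+B.lo = [-13.9-7.9, -12.4-7.9, 14+0] = [-21.800,-20.300,14.000]
hi = A.hi+B.hi = [-1.1+7.9, 0.4+7.9, 29.9+4.4] = [6.800,8.300,34.300]
diag = √(28.6²+28.6²+20.3²) = √2048.01 = 45.255


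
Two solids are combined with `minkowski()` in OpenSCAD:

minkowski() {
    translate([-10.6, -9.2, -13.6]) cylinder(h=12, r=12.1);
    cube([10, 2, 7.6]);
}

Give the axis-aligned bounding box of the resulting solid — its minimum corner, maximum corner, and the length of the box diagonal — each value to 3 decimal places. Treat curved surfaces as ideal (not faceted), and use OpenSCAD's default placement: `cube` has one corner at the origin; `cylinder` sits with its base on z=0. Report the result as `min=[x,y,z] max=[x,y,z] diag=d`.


min=[-22.700,-21.300,-13.600] max=[11.500,4.900,6.000] diag=47.331

A = translate([-10.6, -9.2, -13.6]) cylinder(h=12, r=12.1) → bbox [-22.7,-21.3,-13.6] .. [1.5,2.9,-1.6]
B = cube([10, 2, 7.6]) → bbox [0,0,0] .. [10,2,7.6]
lo = A.lo+B.lo = [-22.7+0, -21.3+0, -13.6+0] = [-22.700,-21.300,-13.600]
hi = A.hi+B.hi = [1.5+10, 2.9+2, -1.6+7.6] = [11.500,4.900,6.000]
diag = √(34.2²+26.2²+19.6²) = √2240.24 = 47.331


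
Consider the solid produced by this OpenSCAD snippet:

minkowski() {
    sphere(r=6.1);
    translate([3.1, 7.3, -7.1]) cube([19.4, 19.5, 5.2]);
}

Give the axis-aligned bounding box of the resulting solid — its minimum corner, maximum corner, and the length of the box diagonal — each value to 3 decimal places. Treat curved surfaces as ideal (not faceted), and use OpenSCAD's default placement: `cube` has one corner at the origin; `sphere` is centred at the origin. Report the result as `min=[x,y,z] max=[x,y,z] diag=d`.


A = translate([3.1, 7.3, -7.1]) cube([19.4, 19.5, 5.2]) → bbox [3.1,7.3,-7.1] .. [22.5,26.8,-1.9]
B = sphere(r=6.1) → bbox [-6.1,-6.1,-6.1] .. [6.1,6.1,6.1]
lo = A.lo+B.lo = [3.1-6.1, 7.3-6.1, -7.1-6.1] = [-3.000,1.200,-13.200]
hi = A.hi+B.hi = [22.5+6.1, 26.8+6.1, -1.9+6.1] = [28.600,32.900,4.200]
diag = √(31.6²+31.7²+17.4²) = √2306.21 = 48.023

min=[-3.000,1.200,-13.200] max=[28.600,32.900,4.200] diag=48.023


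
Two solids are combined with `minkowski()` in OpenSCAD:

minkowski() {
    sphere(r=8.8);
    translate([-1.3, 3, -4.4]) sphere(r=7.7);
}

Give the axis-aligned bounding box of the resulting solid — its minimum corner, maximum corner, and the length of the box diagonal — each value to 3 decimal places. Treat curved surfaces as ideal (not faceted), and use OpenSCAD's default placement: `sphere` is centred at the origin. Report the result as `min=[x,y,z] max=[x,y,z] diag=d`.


A = translate([-1.3, 3, -4.4]) sphere(r=7.7) → bbox [-9,-4.7,-12.1] .. [6.4,10.7,3.3]
B = sphere(r=8.8) → bbox [-8.8,-8.8,-8.8] .. [8.8,8.8,8.8]
lo = A.lo+B.lo = [-9-8.8, -4.7-8.8, -12.1-8.8] = [-17.800,-13.500,-20.900]
hi = A.hi+B.hi = [6.4+8.8, 10.7+8.8, 3.3+8.8] = [15.200,19.500,12.100]
diag = √(33²+33²+33²) = √3267 = 57.158

min=[-17.800,-13.500,-20.900] max=[15.200,19.500,12.100] diag=57.158


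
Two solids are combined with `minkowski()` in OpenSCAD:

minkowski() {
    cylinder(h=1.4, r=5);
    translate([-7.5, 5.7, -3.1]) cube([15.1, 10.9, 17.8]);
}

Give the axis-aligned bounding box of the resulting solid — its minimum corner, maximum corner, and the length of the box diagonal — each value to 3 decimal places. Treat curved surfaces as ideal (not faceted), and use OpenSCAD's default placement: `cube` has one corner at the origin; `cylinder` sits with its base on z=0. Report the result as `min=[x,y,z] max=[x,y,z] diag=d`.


A = translate([-7.5, 5.7, -3.1]) cube([15.1, 10.9, 17.8]) → bbox [-7.5,5.7,-3.1] .. [7.6,16.6,14.7]
B = cylinder(h=1.4, r=5) → bbox [-5,-5,0] .. [5,5,1.4]
lo = A.lo+B.lo = [-7.5-5, 5.7-5, -3.1+0] = [-12.500,0.700,-3.100]
hi = A.hi+B.hi = [7.6+5, 16.6+5, 14.7+1.4] = [12.600,21.600,16.100]
diag = √(25.1²+20.9²+19.2²) = √1435.46 = 37.887

min=[-12.500,0.700,-3.100] max=[12.600,21.600,16.100] diag=37.887


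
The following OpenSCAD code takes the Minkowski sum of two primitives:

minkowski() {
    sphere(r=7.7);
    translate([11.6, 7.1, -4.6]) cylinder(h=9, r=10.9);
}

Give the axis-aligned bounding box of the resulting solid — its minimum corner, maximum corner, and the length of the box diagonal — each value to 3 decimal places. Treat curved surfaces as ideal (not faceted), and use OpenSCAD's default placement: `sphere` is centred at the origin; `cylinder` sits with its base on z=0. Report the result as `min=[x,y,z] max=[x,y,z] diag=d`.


A = translate([11.6, 7.1, -4.6]) cylinder(h=9, r=10.9) → bbox [0.7,-3.8,-4.6] .. [22.5,18,4.4]
B = sphere(r=7.7) → bbox [-7.7,-7.7,-7.7] .. [7.7,7.7,7.7]
lo = A.lo+B.lo = [0.7-7.7, -3.8-7.7, -4.6-7.7] = [-7.000,-11.500,-12.300]
hi = A.hi+B.hi = [22.5+7.7, 18+7.7, 4.4+7.7] = [30.200,25.700,12.100]
diag = √(37.2²+37.2²+24.4²) = √3363.04 = 57.992

min=[-7.000,-11.500,-12.300] max=[30.200,25.700,12.100] diag=57.992


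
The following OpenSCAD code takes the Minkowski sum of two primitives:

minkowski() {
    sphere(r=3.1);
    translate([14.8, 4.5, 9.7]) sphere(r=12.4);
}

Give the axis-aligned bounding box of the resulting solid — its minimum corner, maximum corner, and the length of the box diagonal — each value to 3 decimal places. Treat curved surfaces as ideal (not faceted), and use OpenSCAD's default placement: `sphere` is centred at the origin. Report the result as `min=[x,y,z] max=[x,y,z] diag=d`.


min=[-0.700,-11.000,-5.800] max=[30.300,20.000,25.200] diag=53.694

A = translate([14.8, 4.5, 9.7]) sphere(r=12.4) → bbox [2.4,-7.9,-2.7] .. [27.2,16.9,22.1]
B = sphere(r=3.1) → bbox [-3.1,-3.1,-3.1] .. [3.1,3.1,3.1]
lo = A.lo+B.lo = [2.4-3.1, -7.9-3.1, -2.7-3.1] = [-0.700,-11.000,-5.800]
hi = A.hi+B.hi = [27.2+3.1, 16.9+3.1, 22.1+3.1] = [30.300,20.000,25.200]
diag = √(31²+31²+31²) = √2883 = 53.694


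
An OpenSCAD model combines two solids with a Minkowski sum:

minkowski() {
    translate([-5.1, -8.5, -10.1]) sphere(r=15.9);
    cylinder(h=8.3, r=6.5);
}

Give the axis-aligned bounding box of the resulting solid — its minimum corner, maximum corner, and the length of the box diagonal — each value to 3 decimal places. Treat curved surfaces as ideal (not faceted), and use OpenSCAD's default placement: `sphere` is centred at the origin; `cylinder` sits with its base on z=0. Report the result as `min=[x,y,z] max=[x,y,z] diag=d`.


min=[-27.500,-30.900,-26.000] max=[17.300,13.900,14.100] diag=74.981

A = translate([-5.1, -8.5, -10.1]) sphere(r=15.9) → bbox [-21,-24.4,-26] .. [10.8,7.4,5.8]
B = cylinder(h=8.3, r=6.5) → bbox [-6.5,-6.5,0] .. [6.5,6.5,8.3]
lo = A.lo+B.lo = [-21-6.5, -24.4-6.5, -26+0] = [-27.500,-30.900,-26.000]
hi = A.hi+B.hi = [10.8+6.5, 7.4+6.5, 5.8+8.3] = [17.300,13.900,14.100]
diag = √(44.8²+44.8²+40.1²) = √5622.09 = 74.981


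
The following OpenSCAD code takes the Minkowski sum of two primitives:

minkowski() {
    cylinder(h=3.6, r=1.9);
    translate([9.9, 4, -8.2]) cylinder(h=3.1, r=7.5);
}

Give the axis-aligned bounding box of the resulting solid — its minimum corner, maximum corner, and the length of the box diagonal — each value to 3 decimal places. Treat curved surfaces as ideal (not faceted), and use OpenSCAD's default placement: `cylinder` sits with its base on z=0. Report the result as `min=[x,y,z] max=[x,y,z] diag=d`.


A = translate([9.9, 4, -8.2]) cylinder(h=3.1, r=7.5) → bbox [2.4,-3.5,-8.2] .. [17.4,11.5,-5.1]
B = cylinder(h=3.6, r=1.9) → bbox [-1.9,-1.9,0] .. [1.9,1.9,3.6]
lo = A.lo+B.lo = [2.4-1.9, -3.5-1.9, -8.2+0] = [0.500,-5.400,-8.200]
hi = A.hi+B.hi = [17.4+1.9, 11.5+1.9, -5.1+3.6] = [19.300,13.400,-1.500]
diag = √(18.8²+18.8²+6.7²) = √751.77 = 27.418

min=[0.500,-5.400,-8.200] max=[19.300,13.400,-1.500] diag=27.418


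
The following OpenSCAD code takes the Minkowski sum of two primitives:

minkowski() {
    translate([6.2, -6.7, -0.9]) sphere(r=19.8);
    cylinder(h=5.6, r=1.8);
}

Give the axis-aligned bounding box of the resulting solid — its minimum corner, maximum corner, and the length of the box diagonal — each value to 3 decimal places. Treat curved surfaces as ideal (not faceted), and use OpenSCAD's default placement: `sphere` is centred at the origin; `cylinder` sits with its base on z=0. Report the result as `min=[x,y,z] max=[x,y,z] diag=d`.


min=[-15.400,-28.300,-20.700] max=[27.800,14.900,24.500] diag=75.997

A = translate([6.2, -6.7, -0.9]) sphere(r=19.8) → bbox [-13.6,-26.5,-20.7] .. [26,13.1,18.9]
B = cylinder(h=5.6, r=1.8) → bbox [-1.8,-1.8,0] .. [1.8,1.8,5.6]
lo = A.lo+B.lo = [-13.6-1.8, -26.5-1.8, -20.7+0] = [-15.400,-28.300,-20.700]
hi = A.hi+B.hi = [26+1.8, 13.1+1.8, 18.9+5.6] = [27.800,14.900,24.500]
diag = √(43.2²+43.2²+45.2²) = √5775.52 = 75.997


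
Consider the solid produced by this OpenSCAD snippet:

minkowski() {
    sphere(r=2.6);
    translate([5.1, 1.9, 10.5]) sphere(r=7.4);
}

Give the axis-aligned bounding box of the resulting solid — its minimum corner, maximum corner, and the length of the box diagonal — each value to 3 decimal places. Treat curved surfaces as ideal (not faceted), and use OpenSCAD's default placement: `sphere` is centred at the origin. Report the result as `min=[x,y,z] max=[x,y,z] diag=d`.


A = translate([5.1, 1.9, 10.5]) sphere(r=7.4) → bbox [-2.3,-5.5,3.1] .. [12.5,9.3,17.9]
B = sphere(r=2.6) → bbox [-2.6,-2.6,-2.6] .. [2.6,2.6,2.6]
lo = A.lo+B.lo = [-2.3-2.6, -5.5-2.6, 3.1-2.6] = [-4.900,-8.100,0.500]
hi = A.hi+B.hi = [12.5+2.6, 9.3+2.6, 17.9+2.6] = [15.100,11.900,20.500]
diag = √(20²+20²+20²) = √1200 = 34.641

min=[-4.900,-8.100,0.500] max=[15.100,11.900,20.500] diag=34.641


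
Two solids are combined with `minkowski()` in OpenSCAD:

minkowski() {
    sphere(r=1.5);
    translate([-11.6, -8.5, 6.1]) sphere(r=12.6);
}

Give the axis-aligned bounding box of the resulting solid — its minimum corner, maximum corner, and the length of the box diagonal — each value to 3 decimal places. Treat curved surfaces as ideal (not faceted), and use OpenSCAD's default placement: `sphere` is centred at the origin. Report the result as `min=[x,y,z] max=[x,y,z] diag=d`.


min=[-25.700,-22.600,-8.000] max=[2.500,5.600,20.200] diag=48.844

A = translate([-11.6, -8.5, 6.1]) sphere(r=12.6) → bbox [-24.2,-21.1,-6.5] .. [1,4.1,18.7]
B = sphere(r=1.5) → bbox [-1.5,-1.5,-1.5] .. [1.5,1.5,1.5]
lo = A.lo+B.lo = [-24.2-1.5, -21.1-1.5, -6.5-1.5] = [-25.700,-22.600,-8.000]
hi = A.hi+B.hi = [1+1.5, 4.1+1.5, 18.7+1.5] = [2.500,5.600,20.200]
diag = √(28.2²+28.2²+28.2²) = √2385.72 = 48.844


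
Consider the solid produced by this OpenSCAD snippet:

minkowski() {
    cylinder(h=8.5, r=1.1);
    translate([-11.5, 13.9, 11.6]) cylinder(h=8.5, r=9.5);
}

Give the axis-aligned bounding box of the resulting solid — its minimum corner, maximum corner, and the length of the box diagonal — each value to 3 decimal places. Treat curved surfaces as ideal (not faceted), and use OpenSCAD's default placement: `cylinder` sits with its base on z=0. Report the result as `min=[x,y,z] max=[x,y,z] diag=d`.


A = translate([-11.5, 13.9, 11.6]) cylinder(h=8.5, r=9.5) → bbox [-21,4.4,11.6] .. [-2,23.4,20.1]
B = cylinder(h=8.5, r=1.1) → bbox [-1.1,-1.1,0] .. [1.1,1.1,8.5]
lo = A.lo+B.lo = [-21-1.1, 4.4-1.1, 11.6+0] = [-22.100,3.300,11.600]
hi = A.hi+B.hi = [-2+1.1, 23.4+1.1, 20.1+8.5] = [-0.900,24.500,28.600]
diag = √(21.2²+21.2²+17²) = √1187.88 = 34.466

min=[-22.100,3.300,11.600] max=[-0.900,24.500,28.600] diag=34.466


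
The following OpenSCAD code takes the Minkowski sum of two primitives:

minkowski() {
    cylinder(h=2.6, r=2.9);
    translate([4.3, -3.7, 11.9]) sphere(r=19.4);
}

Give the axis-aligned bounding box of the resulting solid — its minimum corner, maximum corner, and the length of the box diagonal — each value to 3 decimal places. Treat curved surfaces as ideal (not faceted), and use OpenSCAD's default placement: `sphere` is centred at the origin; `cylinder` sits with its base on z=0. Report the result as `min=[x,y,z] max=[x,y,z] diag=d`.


min=[-18.000,-26.000,-7.500] max=[26.600,18.600,33.900] diag=75.447

A = translate([4.3, -3.7, 11.9]) sphere(r=19.4) → bbox [-15.1,-23.1,-7.5] .. [23.7,15.7,31.3]
B = cylinder(h=2.6, r=2.9) → bbox [-2.9,-2.9,0] .. [2.9,2.9,2.6]
lo = A.lo+B.lo = [-15.1-2.9, -23.1-2.9, -7.5+0] = [-18.000,-26.000,-7.500]
hi = A.hi+B.hi = [23.7+2.9, 15.7+2.9, 31.3+2.6] = [26.600,18.600,33.900]
diag = √(44.6²+44.6²+41.4²) = √5692.28 = 75.447


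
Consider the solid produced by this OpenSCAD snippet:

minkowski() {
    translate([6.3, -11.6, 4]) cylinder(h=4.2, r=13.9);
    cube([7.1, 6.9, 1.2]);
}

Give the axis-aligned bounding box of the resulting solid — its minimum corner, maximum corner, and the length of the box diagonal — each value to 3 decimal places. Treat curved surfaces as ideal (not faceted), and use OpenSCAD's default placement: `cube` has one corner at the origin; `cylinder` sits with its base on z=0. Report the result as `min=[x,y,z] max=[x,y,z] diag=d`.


A = translate([6.3, -11.6, 4]) cylinder(h=4.2, r=13.9) → bbox [-7.6,-25.5,4] .. [20.2,2.3,8.2]
B = cube([7.1, 6.9, 1.2]) → bbox [0,0,0] .. [7.1,6.9,1.2]
lo = A.lo+B.lo = [-7.6+0, -25.5+0, 4+0] = [-7.600,-25.500,4.000]
hi = A.hi+B.hi = [20.2+7.1, 2.3+6.9, 8.2+1.2] = [27.300,9.200,9.400]
diag = √(34.9²+34.7²+5.4²) = √2451.26 = 49.510

min=[-7.600,-25.500,4.000] max=[27.300,9.200,9.400] diag=49.510


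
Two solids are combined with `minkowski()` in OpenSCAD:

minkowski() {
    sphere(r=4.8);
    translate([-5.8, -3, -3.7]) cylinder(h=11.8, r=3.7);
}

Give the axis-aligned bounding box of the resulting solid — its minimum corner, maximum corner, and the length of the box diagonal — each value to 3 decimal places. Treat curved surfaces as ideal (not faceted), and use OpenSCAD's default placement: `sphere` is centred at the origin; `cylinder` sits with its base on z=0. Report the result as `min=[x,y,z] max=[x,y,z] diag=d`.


A = translate([-5.8, -3, -3.7]) cylinder(h=11.8, r=3.7) → bbox [-9.5,-6.7,-3.7] .. [-2.1,0.7,8.1]
B = sphere(r=4.8) → bbox [-4.8,-4.8,-4.8] .. [4.8,4.8,4.8]
lo = A.lo+B.lo = [-9.5-4.8, -6.7-4.8, -3.7-4.8] = [-14.300,-11.500,-8.500]
hi = A.hi+B.hi = [-2.1+4.8, 0.7+4.8, 8.1+4.8] = [2.700,5.500,12.900]
diag = √(17²+17²+21.4²) = √1035.96 = 32.186

min=[-14.300,-11.500,-8.500] max=[2.700,5.500,12.900] diag=32.186


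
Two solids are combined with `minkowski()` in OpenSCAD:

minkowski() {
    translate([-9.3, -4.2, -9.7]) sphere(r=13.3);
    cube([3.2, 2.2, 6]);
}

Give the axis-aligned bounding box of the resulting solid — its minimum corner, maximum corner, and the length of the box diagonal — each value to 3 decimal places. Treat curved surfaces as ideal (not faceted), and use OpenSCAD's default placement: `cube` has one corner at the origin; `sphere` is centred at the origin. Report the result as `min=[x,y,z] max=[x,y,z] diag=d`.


min=[-22.600,-17.500,-23.000] max=[7.200,11.300,9.600] diag=52.728

A = translate([-9.3, -4.2, -9.7]) sphere(r=13.3) → bbox [-22.6,-17.5,-23] .. [4,9.1,3.6]
B = cube([3.2, 2.2, 6]) → bbox [0,0,0] .. [3.2,2.2,6]
lo = A.lo+B.lo = [-22.6+0, -17.5+0, -23+0] = [-22.600,-17.500,-23.000]
hi = A.hi+B.hi = [4+3.2, 9.1+2.2, 3.6+6] = [7.200,11.300,9.600]
diag = √(29.8²+28.8²+32.6²) = √2780.24 = 52.728


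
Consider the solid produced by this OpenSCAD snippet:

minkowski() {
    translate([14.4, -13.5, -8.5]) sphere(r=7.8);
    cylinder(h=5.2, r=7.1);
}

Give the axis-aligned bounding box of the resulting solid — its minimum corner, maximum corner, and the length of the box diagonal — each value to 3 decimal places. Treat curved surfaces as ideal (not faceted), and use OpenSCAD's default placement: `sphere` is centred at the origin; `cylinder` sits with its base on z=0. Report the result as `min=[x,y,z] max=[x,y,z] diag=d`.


A = translate([14.4, -13.5, -8.5]) sphere(r=7.8) → bbox [6.6,-21.3,-16.3] .. [22.2,-5.7,-0.7]
B = cylinder(h=5.2, r=7.1) → bbox [-7.1,-7.1,0] .. [7.1,7.1,5.2]
lo = A.lo+B.lo = [6.6-7.1, -21.3-7.1, -16.3+0] = [-0.500,-28.400,-16.300]
hi = A.hi+B.hi = [22.2+7.1, -5.7+7.1, -0.7+5.2] = [29.300,1.400,4.500]
diag = √(29.8²+29.8²+20.8²) = √2208.72 = 46.997

min=[-0.500,-28.400,-16.300] max=[29.300,1.400,4.500] diag=46.997


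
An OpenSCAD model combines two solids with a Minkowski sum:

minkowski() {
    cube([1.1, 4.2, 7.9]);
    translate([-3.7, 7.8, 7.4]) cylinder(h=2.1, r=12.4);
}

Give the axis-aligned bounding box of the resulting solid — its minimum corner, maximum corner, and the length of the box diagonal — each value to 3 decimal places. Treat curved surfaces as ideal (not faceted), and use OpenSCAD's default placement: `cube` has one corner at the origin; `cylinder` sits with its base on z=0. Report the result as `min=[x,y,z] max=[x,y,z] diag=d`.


min=[-16.100,-4.600,7.400] max=[9.800,24.400,17.400] diag=40.147

A = translate([-3.7, 7.8, 7.4]) cylinder(h=2.1, r=12.4) → bbox [-16.1,-4.6,7.4] .. [8.7,20.2,9.5]
B = cube([1.1, 4.2, 7.9]) → bbox [0,0,0] .. [1.1,4.2,7.9]
lo = A.lo+B.lo = [-16.1+0, -4.6+0, 7.4+0] = [-16.100,-4.600,7.400]
hi = A.hi+B.hi = [8.7+1.1, 20.2+4.2, 9.5+7.9] = [9.800,24.400,17.400]
diag = √(25.9²+29²+10²) = √1611.81 = 40.147


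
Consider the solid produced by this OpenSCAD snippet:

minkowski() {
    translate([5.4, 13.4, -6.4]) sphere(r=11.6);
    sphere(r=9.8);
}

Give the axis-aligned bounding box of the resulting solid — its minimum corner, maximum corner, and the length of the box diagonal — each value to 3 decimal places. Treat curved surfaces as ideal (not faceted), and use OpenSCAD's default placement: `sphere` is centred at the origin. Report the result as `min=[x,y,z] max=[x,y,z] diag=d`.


min=[-16.000,-8.000,-27.800] max=[26.800,34.800,15.000] diag=74.132

A = translate([5.4, 13.4, -6.4]) sphere(r=11.6) → bbox [-6.2,1.8,-18] .. [17,25,5.2]
B = sphere(r=9.8) → bbox [-9.8,-9.8,-9.8] .. [9.8,9.8,9.8]
lo = A.lo+B.lo = [-6.2-9.8, 1.8-9.8, -18-9.8] = [-16.000,-8.000,-27.800]
hi = A.hi+B.hi = [17+9.8, 25+9.8, 5.2+9.8] = [26.800,34.800,15.000]
diag = √(42.8²+42.8²+42.8²) = √5495.52 = 74.132


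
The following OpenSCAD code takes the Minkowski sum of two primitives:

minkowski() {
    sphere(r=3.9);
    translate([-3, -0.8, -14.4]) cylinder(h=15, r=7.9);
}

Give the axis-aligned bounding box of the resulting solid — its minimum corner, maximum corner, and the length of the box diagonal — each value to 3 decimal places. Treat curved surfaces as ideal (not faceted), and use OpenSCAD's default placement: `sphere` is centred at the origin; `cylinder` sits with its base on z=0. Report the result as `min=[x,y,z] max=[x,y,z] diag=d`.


A = translate([-3, -0.8, -14.4]) cylinder(h=15, r=7.9) → bbox [-10.9,-8.7,-14.4] .. [4.9,7.1,0.6]
B = sphere(r=3.9) → bbox [-3.9,-3.9,-3.9] .. [3.9,3.9,3.9]
lo = A.lo+B.lo = [-10.9-3.9, -8.7-3.9, -14.4-3.9] = [-14.800,-12.600,-18.300]
hi = A.hi+B.hi = [4.9+3.9, 7.1+3.9, 0.6+3.9] = [8.800,11.000,4.500]
diag = √(23.6²+23.6²+22.8²) = √1633.76 = 40.420

min=[-14.800,-12.600,-18.300] max=[8.800,11.000,4.500] diag=40.420


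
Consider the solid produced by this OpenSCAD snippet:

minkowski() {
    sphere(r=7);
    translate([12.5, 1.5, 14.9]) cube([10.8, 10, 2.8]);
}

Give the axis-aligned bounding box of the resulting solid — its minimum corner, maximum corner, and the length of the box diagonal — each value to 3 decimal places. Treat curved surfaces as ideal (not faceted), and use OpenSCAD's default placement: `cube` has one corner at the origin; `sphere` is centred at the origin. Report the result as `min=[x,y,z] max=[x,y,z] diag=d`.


A = translate([12.5, 1.5, 14.9]) cube([10.8, 10, 2.8]) → bbox [12.5,1.5,14.9] .. [23.3,11.5,17.7]
B = sphere(r=7) → bbox [-7,-7,-7] .. [7,7,7]
lo = A.lo+B.lo = [12.5-7, 1.5-7, 14.9-7] = [5.500,-5.500,7.900]
hi = A.hi+B.hi = [23.3+7, 11.5+7, 17.7+7] = [30.300,18.500,24.700]
diag = √(24.8²+24²+16.8²) = √1473.28 = 38.383

min=[5.500,-5.500,7.900] max=[30.300,18.500,24.700] diag=38.383


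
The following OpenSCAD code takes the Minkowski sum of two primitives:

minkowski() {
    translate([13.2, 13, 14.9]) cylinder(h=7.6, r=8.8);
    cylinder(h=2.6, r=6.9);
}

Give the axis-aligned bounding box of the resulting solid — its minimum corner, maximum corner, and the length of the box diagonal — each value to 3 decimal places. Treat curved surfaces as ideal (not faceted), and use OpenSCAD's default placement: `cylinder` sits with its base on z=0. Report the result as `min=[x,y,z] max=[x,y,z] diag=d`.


min=[-2.500,-2.700,14.900] max=[28.900,28.700,25.100] diag=45.563

A = translate([13.2, 13, 14.9]) cylinder(h=7.6, r=8.8) → bbox [4.4,4.2,14.9] .. [22,21.8,22.5]
B = cylinder(h=2.6, r=6.9) → bbox [-6.9,-6.9,0] .. [6.9,6.9,2.6]
lo = A.lo+B.lo = [4.4-6.9, 4.2-6.9, 14.9+0] = [-2.500,-2.700,14.900]
hi = A.hi+B.hi = [22+6.9, 21.8+6.9, 22.5+2.6] = [28.900,28.700,25.100]
diag = √(31.4²+31.4²+10.2²) = √2075.96 = 45.563


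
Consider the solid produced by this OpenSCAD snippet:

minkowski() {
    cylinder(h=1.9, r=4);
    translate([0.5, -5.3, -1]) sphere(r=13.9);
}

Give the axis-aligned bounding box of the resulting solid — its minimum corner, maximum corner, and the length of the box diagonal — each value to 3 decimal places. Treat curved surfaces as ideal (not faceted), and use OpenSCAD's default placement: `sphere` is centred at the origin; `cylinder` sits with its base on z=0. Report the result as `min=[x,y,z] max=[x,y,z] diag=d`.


A = translate([0.5, -5.3, -1]) sphere(r=13.9) → bbox [-13.4,-19.2,-14.9] .. [14.4,8.6,12.9]
B = cylinder(h=1.9, r=4) → bbox [-4,-4,0] .. [4,4,1.9]
lo = A.lo+B.lo = [-13.4-4, -19.2-4, -14.9+0] = [-17.400,-23.200,-14.900]
hi = A.hi+B.hi = [14.4+4, 8.6+4, 12.9+1.9] = [18.400,12.600,14.800]
diag = √(35.8²+35.8²+29.7²) = √3445.37 = 58.697

min=[-17.400,-23.200,-14.900] max=[18.400,12.600,14.800] diag=58.697


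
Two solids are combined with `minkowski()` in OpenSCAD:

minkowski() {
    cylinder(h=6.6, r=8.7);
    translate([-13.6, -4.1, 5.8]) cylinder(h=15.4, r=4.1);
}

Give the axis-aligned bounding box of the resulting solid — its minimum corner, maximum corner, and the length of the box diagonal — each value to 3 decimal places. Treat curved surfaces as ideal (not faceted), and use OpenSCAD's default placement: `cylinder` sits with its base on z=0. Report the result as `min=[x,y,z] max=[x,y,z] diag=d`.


min=[-26.400,-16.900,5.800] max=[-0.800,8.700,27.800] diag=42.364

A = translate([-13.6, -4.1, 5.8]) cylinder(h=15.4, r=4.1) → bbox [-17.7,-8.2,5.8] .. [-9.5,0,21.2]
B = cylinder(h=6.6, r=8.7) → bbox [-8.7,-8.7,0] .. [8.7,8.7,6.6]
lo = A.lo+B.lo = [-17.7-8.7, -8.2-8.7, 5.8+0] = [-26.400,-16.900,5.800]
hi = A.hi+B.hi = [-9.5+8.7, 0+8.7, 21.2+6.6] = [-0.800,8.700,27.800]
diag = √(25.6²+25.6²+22²) = √1794.72 = 42.364


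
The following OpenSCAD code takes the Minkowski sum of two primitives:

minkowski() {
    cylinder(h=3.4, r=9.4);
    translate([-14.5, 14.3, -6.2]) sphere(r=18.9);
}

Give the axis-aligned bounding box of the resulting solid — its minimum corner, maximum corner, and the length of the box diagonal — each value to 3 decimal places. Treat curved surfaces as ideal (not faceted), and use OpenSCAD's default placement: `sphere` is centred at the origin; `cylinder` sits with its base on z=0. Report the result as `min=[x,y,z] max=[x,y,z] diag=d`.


A = translate([-14.5, 14.3, -6.2]) sphere(r=18.9) → bbox [-33.4,-4.6,-25.1] .. [4.4,33.2,12.7]
B = cylinder(h=3.4, r=9.4) → bbox [-9.4,-9.4,0] .. [9.4,9.4,3.4]
lo = A.lo+B.lo = [-33.4-9.4, -4.6-9.4, -25.1+0] = [-42.800,-14.000,-25.100]
hi = A.hi+B.hi = [4.4+9.4, 33.2+9.4, 12.7+3.4] = [13.800,42.600,16.100]
diag = √(56.6²+56.6²+41.2²) = √8104.56 = 90.025

min=[-42.800,-14.000,-25.100] max=[13.800,42.600,16.100] diag=90.025


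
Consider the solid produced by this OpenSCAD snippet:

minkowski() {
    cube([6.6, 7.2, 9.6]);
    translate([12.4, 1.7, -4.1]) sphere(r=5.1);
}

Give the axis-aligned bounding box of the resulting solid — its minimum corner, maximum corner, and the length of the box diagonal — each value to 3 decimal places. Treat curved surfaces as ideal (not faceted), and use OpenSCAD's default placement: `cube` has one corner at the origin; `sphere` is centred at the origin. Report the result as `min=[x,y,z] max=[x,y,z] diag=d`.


A = translate([12.4, 1.7, -4.1]) sphere(r=5.1) → bbox [7.3,-3.4,-9.2] .. [17.5,6.8,1]
B = cube([6.6, 7.2, 9.6]) → bbox [0,0,0] .. [6.6,7.2,9.6]
lo = A.lo+B.lo = [7.3+0, -3.4+0, -9.2+0] = [7.300,-3.400,-9.200]
hi = A.hi+B.hi = [17.5+6.6, 6.8+7.2, 1+9.6] = [24.100,14.000,10.600]
diag = √(16.8²+17.4²+19.8²) = √977.04 = 31.258

min=[7.300,-3.400,-9.200] max=[24.100,14.000,10.600] diag=31.258


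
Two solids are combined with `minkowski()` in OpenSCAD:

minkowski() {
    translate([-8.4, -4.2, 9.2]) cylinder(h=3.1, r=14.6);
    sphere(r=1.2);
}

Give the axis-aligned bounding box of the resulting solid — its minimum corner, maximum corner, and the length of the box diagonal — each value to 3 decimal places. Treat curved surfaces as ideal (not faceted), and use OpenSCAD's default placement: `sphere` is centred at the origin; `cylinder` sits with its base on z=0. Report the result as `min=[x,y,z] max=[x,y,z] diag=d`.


A = translate([-8.4, -4.2, 9.2]) cylinder(h=3.1, r=14.6) → bbox [-23,-18.8,9.2] .. [6.2,10.4,12.3]
B = sphere(r=1.2) → bbox [-1.2,-1.2,-1.2] .. [1.2,1.2,1.2]
lo = A.lo+B.lo = [-23-1.2, -18.8-1.2, 9.2-1.2] = [-24.200,-20.000,8.000]
hi = A.hi+B.hi = [6.2+1.2, 10.4+1.2, 12.3+1.2] = [7.400,11.600,13.500]
diag = √(31.6²+31.6²+5.5²) = √2027.37 = 45.026

min=[-24.200,-20.000,8.000] max=[7.400,11.600,13.500] diag=45.026


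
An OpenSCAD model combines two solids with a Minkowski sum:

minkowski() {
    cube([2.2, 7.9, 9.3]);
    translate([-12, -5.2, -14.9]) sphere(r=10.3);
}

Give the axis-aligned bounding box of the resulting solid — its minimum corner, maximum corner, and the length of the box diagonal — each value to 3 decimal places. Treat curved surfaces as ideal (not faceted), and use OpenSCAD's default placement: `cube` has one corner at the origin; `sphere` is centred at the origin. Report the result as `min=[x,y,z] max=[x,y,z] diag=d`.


A = translate([-12, -5.2, -14.9]) sphere(r=10.3) → bbox [-22.3,-15.5,-25.2] .. [-1.7,5.1,-4.6]
B = cube([2.2, 7.9, 9.3]) → bbox [0,0,0] .. [2.2,7.9,9.3]
lo = A.lo+B.lo = [-22.3+0, -15.5+0, -25.2+0] = [-22.300,-15.500,-25.200]
hi = A.hi+B.hi = [-1.7+2.2, 5.1+7.9, -4.6+9.3] = [0.500,13.000,4.700]
diag = √(22.8²+28.5²+29.9²) = √2226.1 = 47.182

min=[-22.300,-15.500,-25.200] max=[0.500,13.000,4.700] diag=47.182


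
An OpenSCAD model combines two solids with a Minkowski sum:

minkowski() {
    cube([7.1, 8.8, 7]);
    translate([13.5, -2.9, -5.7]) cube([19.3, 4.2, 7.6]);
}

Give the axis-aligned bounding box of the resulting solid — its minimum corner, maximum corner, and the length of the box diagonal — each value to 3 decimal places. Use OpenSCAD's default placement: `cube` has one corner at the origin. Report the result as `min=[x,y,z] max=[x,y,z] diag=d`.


A = translate([13.5, -2.9, -5.7]) cube([19.3, 4.2, 7.6]) → bbox [13.5,-2.9,-5.7] .. [32.8,1.3,1.9]
B = cube([7.1, 8.8, 7]) → bbox [0,0,0] .. [7.1,8.8,7]
lo = A.lo+B.lo = [13.5+0, -2.9+0, -5.7+0] = [13.500,-2.900,-5.700]
hi = A.hi+B.hi = [32.8+7.1, 1.3+8.8, 1.9+7] = [39.900,10.100,8.900]
diag = √(26.4²+13²+14.6²) = √1079.12 = 32.850

min=[13.500,-2.900,-5.700] max=[39.900,10.100,8.900] diag=32.850


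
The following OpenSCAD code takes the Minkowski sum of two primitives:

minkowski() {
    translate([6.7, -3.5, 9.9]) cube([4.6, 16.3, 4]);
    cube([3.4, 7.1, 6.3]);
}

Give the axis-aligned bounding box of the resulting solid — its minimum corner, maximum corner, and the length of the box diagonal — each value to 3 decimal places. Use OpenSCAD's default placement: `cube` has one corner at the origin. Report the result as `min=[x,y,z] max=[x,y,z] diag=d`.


A = translate([6.7, -3.5, 9.9]) cube([4.6, 16.3, 4]) → bbox [6.7,-3.5,9.9] .. [11.3,12.8,13.9]
B = cube([3.4, 7.1, 6.3]) → bbox [0,0,0] .. [3.4,7.1,6.3]
lo = A.lo+B.lo = [6.7+0, -3.5+0, 9.9+0] = [6.700,-3.500,9.900]
hi = A.hi+B.hi = [11.3+3.4, 12.8+7.1, 13.9+6.3] = [14.700,19.900,20.200]
diag = √(8²+23.4²+10.3²) = √717.65 = 26.789

min=[6.700,-3.500,9.900] max=[14.700,19.900,20.200] diag=26.789


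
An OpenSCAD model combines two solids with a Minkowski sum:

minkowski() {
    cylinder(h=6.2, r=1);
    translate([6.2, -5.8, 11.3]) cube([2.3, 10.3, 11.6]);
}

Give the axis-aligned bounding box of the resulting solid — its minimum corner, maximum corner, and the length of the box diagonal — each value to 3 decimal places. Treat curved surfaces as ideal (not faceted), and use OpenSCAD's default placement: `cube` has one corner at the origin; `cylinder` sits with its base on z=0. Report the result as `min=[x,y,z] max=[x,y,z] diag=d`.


min=[5.200,-6.800,11.300] max=[9.500,5.500,29.100] diag=22.059

A = translate([6.2, -5.8, 11.3]) cube([2.3, 10.3, 11.6]) → bbox [6.2,-5.8,11.3] .. [8.5,4.5,22.9]
B = cylinder(h=6.2, r=1) → bbox [-1,-1,0] .. [1,1,6.2]
lo = A.lo+B.lo = [6.2-1, -5.8-1, 11.3+0] = [5.200,-6.800,11.300]
hi = A.hi+B.hi = [8.5+1, 4.5+1, 22.9+6.2] = [9.500,5.500,29.100]
diag = √(4.3²+12.3²+17.8²) = √486.62 = 22.059


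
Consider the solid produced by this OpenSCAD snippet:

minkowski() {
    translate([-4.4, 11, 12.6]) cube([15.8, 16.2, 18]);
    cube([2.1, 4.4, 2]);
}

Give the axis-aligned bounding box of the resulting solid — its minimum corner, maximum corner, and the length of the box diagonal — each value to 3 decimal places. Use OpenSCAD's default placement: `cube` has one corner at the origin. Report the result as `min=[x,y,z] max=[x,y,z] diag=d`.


A = translate([-4.4, 11, 12.6]) cube([15.8, 16.2, 18]) → bbox [-4.4,11,12.6] .. [11.4,27.2,30.6]
B = cube([2.1, 4.4, 2]) → bbox [0,0,0] .. [2.1,4.4,2]
lo = A.lo+B.lo = [-4.4+0, 11+0, 12.6+0] = [-4.400,11.000,12.600]
hi = A.hi+B.hi = [11.4+2.1, 27.2+4.4, 30.6+2] = [13.500,31.600,32.600]
diag = √(17.9²+20.6²+20²) = √1144.77 = 33.834

min=[-4.400,11.000,12.600] max=[13.500,31.600,32.600] diag=33.834


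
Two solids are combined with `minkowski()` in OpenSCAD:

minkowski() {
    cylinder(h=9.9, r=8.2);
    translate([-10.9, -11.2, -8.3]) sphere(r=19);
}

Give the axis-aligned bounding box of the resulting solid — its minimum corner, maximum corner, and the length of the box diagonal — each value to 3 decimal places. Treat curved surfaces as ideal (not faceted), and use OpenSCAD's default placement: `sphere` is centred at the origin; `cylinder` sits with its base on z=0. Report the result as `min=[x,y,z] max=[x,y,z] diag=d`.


A = translate([-10.9, -11.2, -8.3]) sphere(r=19) → bbox [-29.9,-30.2,-27.3] .. [8.1,7.8,10.7]
B = cylinder(h=9.9, r=8.2) → bbox [-8.2,-8.2,0] .. [8.2,8.2,9.9]
lo = A.lo+B.lo = [-29.9-8.2, -30.2-8.2, -27.3+0] = [-38.100,-38.400,-27.300]
hi = A.hi+B.hi = [8.1+8.2, 7.8+8.2, 10.7+9.9] = [16.300,16.000,20.600]
diag = √(54.4²+54.4²+47.9²) = √8213.13 = 90.626

min=[-38.100,-38.400,-27.300] max=[16.300,16.000,20.600] diag=90.626


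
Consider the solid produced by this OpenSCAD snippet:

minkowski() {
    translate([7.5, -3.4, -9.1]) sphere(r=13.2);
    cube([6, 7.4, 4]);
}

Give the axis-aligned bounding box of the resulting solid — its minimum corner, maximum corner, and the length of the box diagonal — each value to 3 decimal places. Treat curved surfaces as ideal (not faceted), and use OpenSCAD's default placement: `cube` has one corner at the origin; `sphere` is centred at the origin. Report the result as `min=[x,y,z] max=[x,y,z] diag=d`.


A = translate([7.5, -3.4, -9.1]) sphere(r=13.2) → bbox [-5.7,-16.6,-22.3] .. [20.7,9.8,4.1]
B = cube([6, 7.4, 4]) → bbox [0,0,0] .. [6,7.4,4]
lo = A.lo+B.lo = [-5.7+0, -16.6+0, -22.3+0] = [-5.700,-16.600,-22.300]
hi = A.hi+B.hi = [20.7+6, 9.8+7.4, 4.1+4] = [26.700,17.200,8.100]
diag = √(32.4²+33.8²+30.4²) = √3116.36 = 55.824

min=[-5.700,-16.600,-22.300] max=[26.700,17.200,8.100] diag=55.824


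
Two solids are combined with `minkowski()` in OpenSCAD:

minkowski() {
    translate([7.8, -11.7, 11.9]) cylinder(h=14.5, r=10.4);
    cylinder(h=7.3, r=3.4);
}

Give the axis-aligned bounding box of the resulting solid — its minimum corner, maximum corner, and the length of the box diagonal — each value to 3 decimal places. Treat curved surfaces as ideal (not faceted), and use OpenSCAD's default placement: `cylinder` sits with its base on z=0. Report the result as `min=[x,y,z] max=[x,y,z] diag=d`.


min=[-6.000,-25.500,11.900] max=[21.600,2.100,33.700] diag=44.707

A = translate([7.8, -11.7, 11.9]) cylinder(h=14.5, r=10.4) → bbox [-2.6,-22.1,11.9] .. [18.2,-1.3,26.4]
B = cylinder(h=7.3, r=3.4) → bbox [-3.4,-3.4,0] .. [3.4,3.4,7.3]
lo = A.lo+B.lo = [-2.6-3.4, -22.1-3.4, 11.9+0] = [-6.000,-25.500,11.900]
hi = A.hi+B.hi = [18.2+3.4, -1.3+3.4, 26.4+7.3] = [21.600,2.100,33.700]
diag = √(27.6²+27.6²+21.8²) = √1998.76 = 44.707


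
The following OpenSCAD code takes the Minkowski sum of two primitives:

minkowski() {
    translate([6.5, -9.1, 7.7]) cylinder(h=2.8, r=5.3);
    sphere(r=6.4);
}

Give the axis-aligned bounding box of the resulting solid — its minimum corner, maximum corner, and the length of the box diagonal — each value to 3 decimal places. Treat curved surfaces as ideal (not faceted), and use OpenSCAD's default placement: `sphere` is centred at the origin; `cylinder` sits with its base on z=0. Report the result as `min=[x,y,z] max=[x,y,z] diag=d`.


A = translate([6.5, -9.1, 7.7]) cylinder(h=2.8, r=5.3) → bbox [1.2,-14.4,7.7] .. [11.8,-3.8,10.5]
B = sphere(r=6.4) → bbox [-6.4,-6.4,-6.4] .. [6.4,6.4,6.4]
lo = A.lo+B.lo = [1.2-6.4, -14.4-6.4, 7.7-6.4] = [-5.200,-20.800,1.300]
hi = A.hi+B.hi = [11.8+6.4, -3.8+6.4, 10.5+6.4] = [18.200,2.600,16.900]
diag = √(23.4²+23.4²+15.6²) = √1338.48 = 36.585

min=[-5.200,-20.800,1.300] max=[18.200,2.600,16.900] diag=36.585


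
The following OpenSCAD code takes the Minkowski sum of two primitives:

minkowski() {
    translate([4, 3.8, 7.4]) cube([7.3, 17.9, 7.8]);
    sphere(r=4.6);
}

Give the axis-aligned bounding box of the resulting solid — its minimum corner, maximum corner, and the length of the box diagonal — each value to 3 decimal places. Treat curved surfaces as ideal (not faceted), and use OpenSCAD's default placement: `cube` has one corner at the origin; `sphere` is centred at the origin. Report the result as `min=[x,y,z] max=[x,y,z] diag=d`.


A = translate([4, 3.8, 7.4]) cube([7.3, 17.9, 7.8]) → bbox [4,3.8,7.4] .. [11.3,21.7,15.2]
B = sphere(r=4.6) → bbox [-4.6,-4.6,-4.6] .. [4.6,4.6,4.6]
lo = A.lo+B.lo = [4-4.6, 3.8-4.6, 7.4-4.6] = [-0.600,-0.800,2.800]
hi = A.hi+B.hi = [11.3+4.6, 21.7+4.6, 15.2+4.6] = [15.900,26.300,19.800]
diag = √(16.5²+27.1²+17²) = √1295.66 = 35.995

min=[-0.600,-0.800,2.800] max=[15.900,26.300,19.800] diag=35.995
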